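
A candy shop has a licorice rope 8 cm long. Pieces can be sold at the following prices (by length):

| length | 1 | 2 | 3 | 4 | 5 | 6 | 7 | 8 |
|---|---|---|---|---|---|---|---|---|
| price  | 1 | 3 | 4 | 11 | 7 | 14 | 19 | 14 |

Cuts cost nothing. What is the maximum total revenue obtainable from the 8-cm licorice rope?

22

Consider every possible first cut. R[k] is the best of p[i]+R[k−i] over all sellable i≤k.
R[1] = 1
R[2] = 3
R[3] = 4  (first piece 1, then R[2]=3)
R[4] = 11
R[5] = 12  (first piece 1, then R[4]=11)
R[6] = 14  (first piece 2, then R[4]=11)
R[7] = 19
R[8] = 22  (first piece 4, then R[4]=11)
One optimal cutting: 4 + 4 → ¢11 + ¢11 = ¢22.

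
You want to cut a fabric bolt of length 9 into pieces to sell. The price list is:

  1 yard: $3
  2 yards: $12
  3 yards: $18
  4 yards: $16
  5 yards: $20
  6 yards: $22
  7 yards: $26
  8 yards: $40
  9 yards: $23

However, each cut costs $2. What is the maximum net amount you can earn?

Let net[k] be the best obtainable value from length k. For each k, try every first piece i and keep the best of price[i] + net[k−i] minus the 2 cut fee when i<k.
net[1] = 3
net[2] = max(3+3-2, 12+0) = 12
net[3] = max(3+12-2, 12+3-2, 18+0) = 18
net[4] = max(3+18-2, 12+12-2, 18+3-2, 16+0) = 22
net[5] = max(3+22-2, 12+18-2, 18+12-2, 16+3-2, 20+0) = 28
net[6] = max(3+28-2, 12+22-2, 18+18-2, 16+12-2, 20+3-2, 22+0) = 34
net[7] = max(3+34-2, 12+28-2, 18+22-2, …, 22+3-2, 26+0) = 38
net[8] = max(3+38-2, 12+34-2, 18+28-2, …, 26+3-2, 40+0) = 44
net[9] = max(3+44-2, 12+38-2, 18+34-2, …, 40+3-2, 23+0) = 50
One optimal plan: pieces 3 + 3 + 3 (2 cuts) → $54 − $4 = $50.

50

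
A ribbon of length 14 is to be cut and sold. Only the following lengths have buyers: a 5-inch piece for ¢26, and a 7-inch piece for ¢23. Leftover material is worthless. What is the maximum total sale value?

Let best[k] be the best obtainable value from length k. For each k, try every first piece i and keep the best of price[i] + best[k−i].
best[1] = 0
best[2] = 0
best[3] = 0
best[4] = 0
best[5] = 26
best[6] = 26
best[7] = 26
best[8] = 26
best[9] = 26
best[10] = 52  (first piece 5, then best[5]=26)
best[11] = 52
best[12] = 52
best[13] = 52
best[14] = 52
One optimal cutting: pieces 5 + 5 with 4 inches of scrap → ¢52.

52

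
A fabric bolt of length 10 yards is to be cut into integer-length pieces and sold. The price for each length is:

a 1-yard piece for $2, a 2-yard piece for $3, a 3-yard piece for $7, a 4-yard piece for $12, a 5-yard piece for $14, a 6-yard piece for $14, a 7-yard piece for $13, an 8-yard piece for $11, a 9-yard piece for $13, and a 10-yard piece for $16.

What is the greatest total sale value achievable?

Build v[k] bottom-up: v[k] = max over allowed piece i of (p[i] + v[k−i]).
v[1] = 2
v[2] = 4  (first piece 1, then v[1]=2)
v[3] = 7
v[4] = 12
v[5] = 14  (first piece 1, then v[4]=12)
v[6] = 16  (first piece 1, then v[5]=14)
v[7] = 19  (first piece 3, then v[4]=12)
v[8] = 24  (first piece 4, then v[4]=12)
v[9] = 26  (first piece 1, then v[8]=24)
v[10] = 28  (first piece 1, then v[9]=26)
One optimal cutting: 4 + 4 + 1 + 1 → $12 + $12 + $2 + $2 = $28.

28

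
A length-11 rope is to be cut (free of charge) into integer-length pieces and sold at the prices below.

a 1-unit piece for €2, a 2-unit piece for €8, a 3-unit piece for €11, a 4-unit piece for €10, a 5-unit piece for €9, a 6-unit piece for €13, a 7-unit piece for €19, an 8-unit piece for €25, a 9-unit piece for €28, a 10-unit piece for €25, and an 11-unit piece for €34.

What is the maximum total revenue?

Let v[k] be the best obtainable value from length k. For each k, try every first piece i and keep the best of price[i] + v[k−i].
v[1] = 2
v[2] = max(2+2, 8+0) = 8
v[3] = max(2+8, 8+2, 11+0) = 11
v[4] = max(2+11, 8+8, 11+2, 10+0) = 16
v[5] = max(2+16, 8+11, 11+8, 10+2, 9+0) = 19
v[6] = max(2+19, 8+16, 11+11, 10+8, 9+2, 13+0) = 24
v[7] = max(2+24, 8+19, 11+16, …, 13+2, 19+0) = 27
v[8] = max(2+27, 8+24, 11+19, …, 19+2, 25+0) = 32
v[9] = max(2+32, 8+27, 11+24, …, 25+2, 28+0) = 35
v[10] = max(2+35, 8+32, 11+27, …, 28+2, 25+0) = 40
v[11] = max(2+40, 8+35, 11+32, …, 25+2, 34+0) = 43
One optimal cutting: 3 + 2 + 2 + 2 + 2 → €11 + €8 + €8 + €8 + €8 = €43.

43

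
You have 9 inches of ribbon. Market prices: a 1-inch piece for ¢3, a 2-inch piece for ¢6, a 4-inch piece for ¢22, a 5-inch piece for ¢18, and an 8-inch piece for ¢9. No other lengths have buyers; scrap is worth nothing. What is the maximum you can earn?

Let f[k] be the best obtainable value from length k. For each k, try every first piece i and keep the best of price[i] + f[k−i].
f[1] = 3
f[2] = max(3+3, 6+0) = 6
f[3] = max(3+6, 6+3) = 9
f[4] = max(3+9, 6+6, 22+0) = 22
f[5] = max(3+22, 6+9, 22+3, 18+0) = 25
f[6] = max(3+25, 6+22, 22+6, 18+3) = 28
f[7] = max(3+28, 6+25, 22+9, 18+6) = 31
f[8] = max(3+31, 6+28, 22+22, 18+9, 9+0) = 44
f[9] = max(3+44, 6+31, 22+25, 18+22, 9+3) = 47
One optimal cutting: 4 + 4 + 1 → ¢47.

47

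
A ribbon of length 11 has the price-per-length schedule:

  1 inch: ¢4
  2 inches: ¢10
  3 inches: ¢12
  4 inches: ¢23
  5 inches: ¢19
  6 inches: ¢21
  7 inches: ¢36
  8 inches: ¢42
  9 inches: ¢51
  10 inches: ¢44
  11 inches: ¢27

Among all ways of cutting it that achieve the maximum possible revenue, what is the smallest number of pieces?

2

Let r[k] be the best obtainable value from length k. For each k, try every first piece i and keep the best of price[i] + r[k−i].
r[1] = 4
r[2] = 10
r[3] = 14  (first piece 1, then r[2]=10)
r[4] = 23
r[5] = 27  (first piece 1, then r[4]=23)
r[6] = 33  (first piece 2, then r[4]=23)
r[7] = 37  (first piece 1, then r[6]=33)
r[8] = 46  (first piece 4, then r[4]=23)
r[9] = 51
r[10] = 56  (first piece 2, then r[8]=46)
r[11] = 61  (first piece 2, then r[9]=51)
Maximum revenue is ¢61.
Now minimize piece count subject to staying optimal: for each k, pieces[k] = 1 + min over i with p[i]+r[k−i]=r[k] of pieces[k−i].
pieces[8] = 2
pieces[9] = 1
pieces[10] = 3
pieces[11] = 2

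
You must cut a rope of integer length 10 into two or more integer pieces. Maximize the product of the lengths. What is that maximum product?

36

Let prod[k] be the best product for length k (with at least one cut). For each first piece i, the rest contributes max(k−i, prod[k−i]).
prod[2] = 1·max(1,0) = 1·1 = 1
prod[3] = 1·max(2,1) = 1·2 = 2
prod[4] = 2·max(2,1) = 2·2 = 4
prod[5] = 2·max(3,2) = 2·3 = 6
prod[6] = 3·max(3,2) = 3·3 = 9
prod[7] = 2·max(5,6) = 2·6 = 12
prod[8] = 2·max(6,9) = 2·9 = 18
prod[9] = 3·max(6,9) = 3·9 = 27
prod[10] = 2·max(8,18) = 2·18 = 36
One optimal split: 3 + 3 + 2 + 2; product 3·3·2·2 = 36.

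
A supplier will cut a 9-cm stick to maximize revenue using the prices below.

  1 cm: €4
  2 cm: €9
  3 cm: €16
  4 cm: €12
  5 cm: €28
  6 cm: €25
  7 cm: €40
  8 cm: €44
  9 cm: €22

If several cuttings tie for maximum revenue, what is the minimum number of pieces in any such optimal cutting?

Build r[k] bottom-up: r[k] = max over allowed piece i of (p[i] + r[k−i]).
r[1] = 4
r[2] = 9
r[3] = 16
r[4] = 20  (first piece 1, then r[3]=16)
r[5] = 28
r[6] = 32  (first piece 1, then r[5]=28)
r[7] = 40
r[8] = 44  (first piece 1, then r[7]=40)
r[9] = 49  (first piece 2, then r[7]=40)
Maximum revenue is €49.
Now minimize piece count subject to staying optimal: for each k, pieces[k] = 1 + min over i with p[i]+r[k−i]=r[k] of pieces[k−i].
pieces[6] = 2
pieces[7] = 1
pieces[8] = 1
pieces[9] = 2

2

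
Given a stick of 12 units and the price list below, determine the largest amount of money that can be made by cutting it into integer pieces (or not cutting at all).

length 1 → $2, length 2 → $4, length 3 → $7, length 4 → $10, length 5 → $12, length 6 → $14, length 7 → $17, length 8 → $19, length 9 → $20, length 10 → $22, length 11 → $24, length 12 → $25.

30

Build best[k] bottom-up: best[k] = max over allowed piece i of (p[i] + best[k−i]).
best[1] = 2
best[2] = 4  (first piece 1, then best[1]=2)
best[3] = 7
best[4] = 10
best[5] = 12  (first piece 1, then best[4]=10)
best[6] = 14  (first piece 1, then best[5]=12)
best[7] = 17  (first piece 3, then best[4]=10)
best[8] = 20  (first piece 4, then best[4]=10)
best[9] = 22  (first piece 1, then best[8]=20)
best[10] = 24  (first piece 1, then best[9]=22)
best[11] = 27  (first piece 3, then best[8]=20)
best[12] = 30  (first piece 4, then best[8]=20)
One optimal cutting: 4 + 4 + 4 → $10 + $10 + $10 = $30.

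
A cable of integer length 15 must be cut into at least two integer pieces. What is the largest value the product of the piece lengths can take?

Fill f[k] for k=2..15: at each k try every first piece i and multiply by the better of (k−i) uncut or f[k−i].
f[2] = 1×max(1,0) = 1×1 = 1
f[3] = 1×max(2,1) = 1×2 = 2
f[4] = 2×max(2,1) = 2×2 = 4
f[5] = 2×max(3,2) = 2×3 = 6
f[6] = 3×max(3,2) = 3×3 = 9
f[7] = 2×max(5,6) = 2×6 = 12
f[8] = 2×max(6,9) = 2×9 = 18
f[9] = 3×max(6,9) = 3×9 = 27
f[10] = 2×max(8,18) = 2×18 = 36
f[11] = 2×max(9,27) = 2×27 = 54
f[12] = 3×max(9,27) = 3×27 = 81
f[13] = 2×max(11,54) = 2×54 = 108
f[14] = 2×max(12,81) = 2×81 = 162
f[15] = 3×max(12,81) = 3×81 = 243
One optimal split: 3 + 3 + 3 + 3 + 3; product 3×3×3×3×3 = 243.

243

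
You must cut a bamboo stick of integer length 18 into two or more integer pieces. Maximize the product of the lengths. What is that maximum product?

729

Define g[k] = max over 1≤i<k of i · max(k−i, g[k−i]); the inner max lets the remainder stay uncut if that's better.
Small cases: g[2]=1, g[3]=2, g[4]=4, g[5]=6, g[6]=9, g[7]=12, g[8]=18, g[9]=27, g[10]=36, g[11]=54, g[12]=81, g[13]=108.
g[14] = max(1*108, 2*81, 3*54, …, 12*2, 13*1) = 162
g[15] = max(1*162, 2*108, 3*81, …, 13*2, 14*1) = 243
g[16] = max(1*243, 2*162, 3*108, …, 14*2, 15*1) = 324
g[17] = max(1*324, 2*243, 3*162, …, 15*2, 16*1) = 486
g[18] = max(1*486, 2*324, 3*243, …, 16*2, 17*1) = 729
One optimal split: 3 + 3 + 3 + 3 + 3 + 3; product 3*3*3*3*3*3 = 729.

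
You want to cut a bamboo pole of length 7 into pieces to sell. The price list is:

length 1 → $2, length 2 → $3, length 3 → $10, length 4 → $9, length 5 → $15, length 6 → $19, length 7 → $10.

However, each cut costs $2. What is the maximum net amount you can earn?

19

Build v[k] bottom-up: v[k] = max over allowed piece i of (p[i] + v[k−i]) − 2 per cut.
v[1] = 2
v[2] = 3
v[3] = 10
v[4] = 10  (first piece 1, then v[3]=10)
v[5] = 15
v[6] = 19
v[7] = 19  (first piece 1, then v[6]=19)
One optimal plan: pieces 6 + 1 (1 cut) → $21 − $2 = $19.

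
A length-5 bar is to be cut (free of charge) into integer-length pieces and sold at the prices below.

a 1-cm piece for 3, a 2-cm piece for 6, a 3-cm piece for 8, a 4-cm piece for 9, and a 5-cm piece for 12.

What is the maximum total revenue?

15

Build r[k] bottom-up: r[k] = max over allowed piece i of (p[i] + r[k−i]).
r[1] = 3
r[2] = max(3+3, 6+0) = 6
r[3] = max(3+6, 6+3, 8+0) = 9
r[4] = max(3+9, 6+6, 8+3, 9+0) = 12
r[5] = max(3+12, 6+9, 8+6, 9+3, 12+0) = 15
One optimal cutting: 1 + 1 + 1 + 1 + 1 → 3 + 3 + 3 + 3 + 3 = 15.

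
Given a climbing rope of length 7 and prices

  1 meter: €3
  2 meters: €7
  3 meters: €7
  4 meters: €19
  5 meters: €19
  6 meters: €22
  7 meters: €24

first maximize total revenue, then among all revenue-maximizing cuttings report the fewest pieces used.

3

Build r[k] bottom-up: r[k] = max over allowed piece i of (p[i] + r[k−i]).
r[1] = 3
r[2] = max(3+3, 7+0) = 7
r[3] = max(3+7, 7+3, 7+0) = 10
r[4] = max(3+10, 7+7, 7+3, 19+0) = 19
r[5] = max(3+19, 7+10, 7+7, 19+3, 19+0) = 22
r[6] = max(3+22, 7+19, 7+10, 19+7, 19+3, 22+0) = 26
r[7] = max(3+26, 7+22, 7+19, …, 22+3, 24+0) = 29
Maximum revenue is €29.
Now minimize piece count subject to staying optimal: for each k, pieces[k] = 1 + min over i with p[i]+r[k−i]=r[k] of pieces[k−i].
pieces[4] = 1
pieces[5] = 2
pieces[6] = 2
pieces[7] = 3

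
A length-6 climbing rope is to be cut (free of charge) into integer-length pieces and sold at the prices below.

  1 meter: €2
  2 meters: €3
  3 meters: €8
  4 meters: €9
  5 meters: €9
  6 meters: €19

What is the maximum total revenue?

Build R[k] bottom-up: R[k] = max over allowed piece i of (p[i] + R[k−i]).
R[1] = 2
R[2] = max(2+2, 3+0) = 4
R[3] = max(2+4, 3+2, 8+0) = 8
R[4] = max(2+8, 3+4, 8+2, 9+0) = 10
R[5] = max(2+10, 3+8, 8+4, 9+2, 9+0) = 12
R[6] = max(2+12, 3+10, 8+8, 9+4, 9+2, 19+0) = 19
Best is to sell the whole 6-meter piece uncut for €19.

19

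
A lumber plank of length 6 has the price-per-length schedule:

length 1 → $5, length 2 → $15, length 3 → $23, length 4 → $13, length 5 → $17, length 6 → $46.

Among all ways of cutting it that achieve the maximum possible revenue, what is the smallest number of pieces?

1

Let r[k] be the best obtainable value from length k. For each k, try every first piece i and keep the best of price[i] + r[k−i].
r[1] = 5
r[2] = 15
r[3] = 23
r[4] = 30  (first piece 2, then r[2]=15)
r[5] = 38  (first piece 2, then r[3]=23)
r[6] = 46  (first piece 3, then r[3]=23)
Maximum revenue is $46.
Now minimize piece count subject to staying optimal: for each k, pieces[k] = 1 + min over i with p[i]+r[k−i]=r[k] of pieces[k−i].
pieces[3] = 1
pieces[4] = 2
pieces[5] = 2
pieces[6] = 1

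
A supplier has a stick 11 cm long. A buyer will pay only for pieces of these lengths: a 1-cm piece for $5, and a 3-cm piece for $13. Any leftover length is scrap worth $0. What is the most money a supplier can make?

55

Let r[k] be the best obtainable value from length k. For each k, try every first piece i and keep the best of price[i] + r[k−i].
r[1] = 5
r[2] = 10  (first piece 1, then r[1]=5)
r[3] = max(5+10, 13+0) = 15
r[4] = max(5+15, 13+5) = 20
r[5] = max(5+20, 13+10) = 25
r[6] = max(5+25, 13+15) = 30
r[7] = max(5+30, 13+20) = 35
r[8] = max(5+35, 13+25) = 40
r[9] = max(5+40, 13+30) = 45
r[10] = max(5+45, 13+35) = 50
r[11] = max(5+50, 13+40) = 55
One optimal cutting: 1 + 1 + 1 + 1 + 1 + 1 + 1 + 1 + 1 + 1 + 1 → $55.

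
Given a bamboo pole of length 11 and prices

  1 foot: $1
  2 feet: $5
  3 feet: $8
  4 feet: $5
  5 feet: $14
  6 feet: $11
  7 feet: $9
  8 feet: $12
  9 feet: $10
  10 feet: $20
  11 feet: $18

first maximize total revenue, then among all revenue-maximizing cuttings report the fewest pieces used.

3

Build r[k] bottom-up: r[k] = max over allowed piece i of (p[i] + r[k−i]).
r[1] = 1
r[2] = max(1+1, 5+0) = 5
r[3] = max(1+5, 5+1, 8+0) = 8
r[4] = max(1+8, 5+5, 8+1, 5+0) = 10
r[5] = max(1+10, 5+8, 8+5, 5+1, 14+0) = 14
r[6] = max(1+14, 5+10, 8+8, 5+5, 14+1, 11+0) = 16
r[7] = max(1+16, 5+14, 8+10, …, 11+1, 9+0) = 19
r[8] = max(1+19, 5+16, 8+14, …, 9+1, 12+0) = 22
r[9] = max(1+22, 5+19, 8+16, …, 12+1, 10+0) = 24
r[10] = max(1+24, 5+22, 8+19, …, 10+1, 20+0) = 28
r[11] = max(1+28, 5+24, 8+22, …, 20+1, 18+0) = 30
Maximum revenue is $30.
Now minimize piece count subject to staying optimal: for each k, pieces[k] = 1 + min over i with p[i]+r[k−i]=r[k] of pieces[k−i].
pieces[8] = 2
pieces[9] = 3
pieces[10] = 2
pieces[11] = 3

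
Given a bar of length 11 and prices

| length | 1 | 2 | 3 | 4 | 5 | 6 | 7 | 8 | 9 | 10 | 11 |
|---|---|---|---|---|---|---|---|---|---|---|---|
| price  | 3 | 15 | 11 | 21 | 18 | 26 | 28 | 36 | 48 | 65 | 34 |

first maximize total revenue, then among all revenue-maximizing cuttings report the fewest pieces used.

Build r[k] bottom-up: r[k] = max over allowed piece i of (p[i] + r[k−i]).
r[1] = 3
r[2] = max(3+3, 15+0) = 15
r[3] = max(3+15, 15+3, 11+0) = 18
r[4] = max(3+18, 15+15, 11+3, 21+0) = 30
r[5] = max(3+30, 15+18, 11+15, 21+3, 18+0) = 33
r[6] = max(3+33, 15+30, 11+18, 21+15, 18+3, 26+0) = 45
r[7] = max(3+45, 15+33, 11+30, …, 26+3, 28+0) = 48
r[8] = max(3+48, 15+45, 11+33, …, 28+3, 36+0) = 60
r[9] = max(3+60, 15+48, 11+45, …, 36+3, 48+0) = 63
r[10] = max(3+63, 15+60, 11+48, …, 48+3, 65+0) = 75
r[11] = max(3+75, 15+63, 11+60, …, 65+3, 34+0) = 78
Maximum revenue is $78.
Now minimize piece count subject to staying optimal: for each k, pieces[k] = 1 + min over i with p[i]+r[k−i]=r[k] of pieces[k−i].
pieces[8] = 4
pieces[9] = 5
pieces[10] = 5
pieces[11] = 6

6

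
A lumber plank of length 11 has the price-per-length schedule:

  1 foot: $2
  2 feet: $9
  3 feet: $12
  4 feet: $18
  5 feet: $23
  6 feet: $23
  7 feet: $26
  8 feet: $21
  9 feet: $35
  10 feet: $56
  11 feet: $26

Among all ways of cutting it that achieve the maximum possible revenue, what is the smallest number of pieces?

Build r[k] bottom-up: r[k] = max over allowed piece i of (p[i] + r[k−i]).
r[1] = 2
r[2] = 9
r[3] = 12
r[4] = 18  (first piece 2, then r[2]=9)
r[5] = 23
r[6] = 27  (first piece 2, then r[4]=18)
r[7] = 32  (first piece 2, then r[5]=23)
r[8] = 36  (first piece 2, then r[6]=27)
r[9] = 41  (first piece 2, then r[7]=32)
r[10] = 56
r[11] = 58  (first piece 1, then r[10]=56)
Maximum revenue is $58.
Now minimize piece count subject to staying optimal: for each k, pieces[k] = 1 + min over i with p[i]+r[k−i]=r[k] of pieces[k−i].
pieces[8] = 2
pieces[9] = 2
pieces[10] = 1
pieces[11] = 2

2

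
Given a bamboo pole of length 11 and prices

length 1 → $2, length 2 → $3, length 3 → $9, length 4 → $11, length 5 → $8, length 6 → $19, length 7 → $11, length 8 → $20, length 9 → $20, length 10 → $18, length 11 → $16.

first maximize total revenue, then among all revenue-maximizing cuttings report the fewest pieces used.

Let r[k] be the best obtainable value from length k. For each k, try every first piece i and keep the best of price[i] + r[k−i].
r[1] = 2
r[2] = 4  (first piece 1, then r[1]=2)
r[3] = 9
r[4] = 11  (first piece 1, then r[3]=9)
r[5] = 13  (first piece 1, then r[4]=11)
r[6] = 19
r[7] = 21  (first piece 1, then r[6]=19)
r[8] = 23  (first piece 1, then r[7]=21)
r[9] = 28  (first piece 3, then r[6]=19)
r[10] = 30  (first piece 1, then r[9]=28)
r[11] = 32  (first piece 1, then r[10]=30)
Maximum revenue is $32.
Now minimize piece count subject to staying optimal: for each k, pieces[k] = 1 + min over i with p[i]+r[k−i]=r[k] of pieces[k−i].
pieces[8] = 3
pieces[9] = 2
pieces[10] = 2
pieces[11] = 3

3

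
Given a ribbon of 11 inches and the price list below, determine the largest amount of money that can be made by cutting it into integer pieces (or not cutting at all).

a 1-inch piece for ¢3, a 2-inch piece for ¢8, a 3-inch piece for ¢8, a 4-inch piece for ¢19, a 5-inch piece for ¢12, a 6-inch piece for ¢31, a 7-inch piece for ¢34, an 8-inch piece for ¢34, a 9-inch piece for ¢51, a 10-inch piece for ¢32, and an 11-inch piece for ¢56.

Consider every possible first cut. best[k] is the best of p[i]+best[k−i] over all sellable i≤k.
best[1] = 3
best[2] = 8
best[3] = 11  (first piece 1, then best[2]=8)
best[4] = 19
best[5] = 22  (first piece 1, then best[4]=19)
best[6] = 31
best[7] = 34  (first piece 1, then best[6]=31)
best[8] = 39  (first piece 2, then best[6]=31)
best[9] = 51
best[10] = 54  (first piece 1, then best[9]=51)
best[11] = 59  (first piece 2, then best[9]=51)
One optimal cutting: 9 + 2 → ¢51 + ¢8 = ¢59.

59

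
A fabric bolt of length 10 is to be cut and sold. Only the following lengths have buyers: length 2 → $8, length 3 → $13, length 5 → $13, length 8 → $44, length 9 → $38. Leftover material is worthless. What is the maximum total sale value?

52

Consider every possible first cut. best[k] is the best of p[i]+best[k−i] over all sellable i≤k.
best[1] = 0
best[2] = 8
best[3] = 13
best[4] = 16  (first piece 2, then best[2]=8)
best[5] = 21  (first piece 2, then best[3]=13)
best[6] = 26  (first piece 3, then best[3]=13)
best[7] = 29  (first piece 2, then best[5]=21)
best[8] = 44
best[9] = 44
best[10] = 52  (first piece 2, then best[8]=44)
One optimal cutting: 8 + 2 → $52.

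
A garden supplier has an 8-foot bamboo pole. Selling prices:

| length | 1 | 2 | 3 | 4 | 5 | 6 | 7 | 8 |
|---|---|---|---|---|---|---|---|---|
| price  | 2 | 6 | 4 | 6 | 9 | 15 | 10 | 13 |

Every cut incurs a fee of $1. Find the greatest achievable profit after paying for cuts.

Build v[k] bottom-up: v[k] = max over allowed piece i of (p[i] + v[k−i]) − 1 per cut.
v[1] = 2
v[2] = max(2+2-1, 6+0) = 6
v[3] = max(2+6-1, 6+2-1, 4+0) = 7
v[4] = max(2+7-1, 6+6-1, 4+2-1, 6+0) = 11
v[5] = max(2+11-1, 6+7-1, 4+6-1, 6+2-1, 9+0) = 12
v[6] = max(2+12-1, 6+11-1, 4+7-1, 6+6-1, 9+2-1, 15+0) = 16
v[7] = max(2+16-1, 6+12-1, 4+11-1, …, 15+2-1, 10+0) = 17
v[8] = max(2+17-1, 6+16-1, 4+12-1, …, 10+2-1, 13+0) = 21
One optimal plan: pieces 2 + 2 + 2 + 2 (3 cuts) → $24 − $3 = $21.

21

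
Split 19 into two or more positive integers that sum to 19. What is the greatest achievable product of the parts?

Let P[k] be the best product for length k (with at least one cut). For each first piece i, the rest contributes max(k−i, P[k−i]).
P[2] = 1·max(1,0) = 1·1 = 1
P[3] = max(1·2, 2·1) = 2
P[4] = max(1·3, 2·2, 3·1) = 4
P[5] = max(1·4, 2·3, 3·2, 4·1) = 6
P[6] = max(1·6, 2·4, 3·3, 4·2, 5·1) = 9
P[7] = max(1·9, 2·6, 3·4, 4·3, 5·2, 6·1) = 12
P[8] = max(1·12, 2·9, 3·6, …, 6·2, 7·1) = 18
P[9] = max(1·18, 2·12, 3·9, …, 7·2, 8·1) = 27
P[10] = max(1·27, 2·18, 3·12, …, 8·2, 9·1) = 36
P[11] = max(1·36, 2·27, 3·18, …, 9·2, 10·1) = 54
P[12] = max(1·54, 2·36, 3·27, …, 10·2, 11·1) = 81
P[13] = max(1·81, 2·54, 3·36, …, 11·2, 12·1) = 108
P[14] = max(1·108, 2·81, 3·54, …, 12·2, 13·1) = 162
P[15] = max(1·162, 2·108, 3·81, …, 13·2, 14·1) = 243
P[16] = max(1·243, 2·162, 3·108, …, 14·2, 15·1) = 324
P[17] = max(1·324, 2·243, 3·162, …, 15·2, 16·1) = 486
P[18] = max(1·486, 2·324, 3·243, …, 16·2, 17·1) = 729
P[19] = max(1·729, 2·486, 3·324, …, 17·2, 18·1) = 972
One optimal split: 3 + 3 + 3 + 3 + 3 + 2 + 2; product 3·3·3·3·3·2·2 = 972.

972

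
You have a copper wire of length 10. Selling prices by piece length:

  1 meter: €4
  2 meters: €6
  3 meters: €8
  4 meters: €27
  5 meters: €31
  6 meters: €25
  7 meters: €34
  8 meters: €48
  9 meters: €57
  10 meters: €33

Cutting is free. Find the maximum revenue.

62

Let v[k] be the best obtainable value from length k. For each k, try every first piece i and keep the best of price[i] + v[k−i].
v[1] = 4
v[2] = 8  (first piece 1, then v[1]=4)
v[3] = 12  (first piece 1, then v[2]=8)
v[4] = 27
v[5] = 31  (first piece 1, then v[4]=27)
v[6] = 35  (first piece 1, then v[5]=31)
v[7] = 39  (first piece 1, then v[6]=35)
v[8] = 54  (first piece 4, then v[4]=27)
v[9] = 58  (first piece 1, then v[8]=54)
v[10] = 62  (first piece 1, then v[9]=58)
One optimal cutting: 4 + 4 + 1 + 1 → €27 + €27 + €4 + €4 = €62.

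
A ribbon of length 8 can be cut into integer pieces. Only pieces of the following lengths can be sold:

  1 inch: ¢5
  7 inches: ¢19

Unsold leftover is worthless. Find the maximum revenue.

40

Build r[k] bottom-up: r[k] = max over allowed piece i of (p[i] + r[k−i]).
r[1] = 5
r[2] = 10  (first piece 1, then r[1]=5)
r[3] = 15  (first piece 1, then r[2]=10)
r[4] = 20  (first piece 1, then r[3]=15)
r[5] = 25  (first piece 1, then r[4]=20)
r[6] = 30  (first piece 1, then r[5]=25)
r[7] = max(5+30, 19+0) = 35
r[8] = max(5+35, 19+5) = 40
One optimal cutting: 1 + 1 + 1 + 1 + 1 + 1 + 1 + 1 → ¢40.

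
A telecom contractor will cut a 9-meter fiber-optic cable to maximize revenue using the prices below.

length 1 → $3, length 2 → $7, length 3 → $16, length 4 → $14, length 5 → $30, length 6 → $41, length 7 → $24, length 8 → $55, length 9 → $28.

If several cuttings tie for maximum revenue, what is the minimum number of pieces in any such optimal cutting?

Build r[k] bottom-up: r[k] = max over allowed piece i of (p[i] + r[k−i]).
r[1] = 3
r[2] = max(3+3, 7+0) = 7
r[3] = max(3+7, 7+3, 16+0) = 16
r[4] = max(3+16, 7+7, 16+3, 14+0) = 19
r[5] = max(3+19, 7+16, 16+7, 14+3, 30+0) = 30
r[6] = max(3+30, 7+19, 16+16, 14+7, 30+3, 41+0) = 41
r[7] = max(3+41, 7+30, 16+19, …, 41+3, 24+0) = 44
r[8] = max(3+44, 7+41, 16+30, …, 24+3, 55+0) = 55
r[9] = max(3+55, 7+44, 16+41, …, 55+3, 28+0) = 58
Maximum revenue is $58.
Now minimize piece count subject to staying optimal: for each k, pieces[k] = 1 + min over i with p[i]+r[k−i]=r[k] of pieces[k−i].
pieces[6] = 1
pieces[7] = 2
pieces[8] = 1
pieces[9] = 2

2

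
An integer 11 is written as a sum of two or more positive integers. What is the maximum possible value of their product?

Let g[k] be the best product for length k (with at least one cut). For each first piece i, the rest contributes max(k−i, g[k−i]).
g[2] = 1·max(1,0) = 1·1 = 1
g[3] = 1·max(2,1) = 1·2 = 2
g[4] = 2·max(2,1) = 2·2 = 4
g[5] = 2·max(3,2) = 2·3 = 6
g[6] = 3·max(3,2) = 3·3 = 9
g[7] = 2·max(5,6) = 2·6 = 12
g[8] = 2·max(6,9) = 2·9 = 18
g[9] = 3·max(6,9) = 3·9 = 27
g[10] = 2·max(8,18) = 2·18 = 36
g[11] = 2·max(9,27) = 2·27 = 54
One optimal split: 3 + 3 + 3 + 2; product 3·3·3·2 = 54.

54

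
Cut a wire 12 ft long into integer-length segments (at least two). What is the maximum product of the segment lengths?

Let f[k] be the best product for length k (with at least one cut). For each first piece i, the rest contributes max(k−i, f[k−i]).
Small cases: f[2]=1, f[3]=2, f[4]=4, f[5]=6, f[6]=9, f[7]=12.
f[8] = 2·max(6,9) = 2·9 = 18
f[9] = 3·max(6,9) = 3·9 = 27
f[10] = 2·max(8,18) = 2·18 = 36
f[11] = 2·max(9,27) = 2·27 = 54
f[12] = 3·max(9,27) = 3·27 = 81
One optimal split: 3 + 3 + 3 + 3; product 3·3·3·3 = 81.

81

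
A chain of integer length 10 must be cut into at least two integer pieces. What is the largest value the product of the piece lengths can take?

Fill f[k] for k=2..10: at each k try every first piece i and multiply by the better of (k−i) uncut or f[k−i].
f[2] = 1*max(1,0) = 1*1 = 1
f[3] = 1*max(2,1) = 1*2 = 2
f[4] = 2*max(2,1) = 2*2 = 4
f[5] = 2*max(3,2) = 2*3 = 6
f[6] = 3*max(3,2) = 3*3 = 9
f[7] = 2*max(5,6) = 2*6 = 12
f[8] = 2*max(6,9) = 2*9 = 18
f[9] = 3*max(6,9) = 3*9 = 27
f[10] = 2*max(8,18) = 2*18 = 36
One optimal split: 3 + 3 + 2 + 2; product 3*3*2*2 = 36.

36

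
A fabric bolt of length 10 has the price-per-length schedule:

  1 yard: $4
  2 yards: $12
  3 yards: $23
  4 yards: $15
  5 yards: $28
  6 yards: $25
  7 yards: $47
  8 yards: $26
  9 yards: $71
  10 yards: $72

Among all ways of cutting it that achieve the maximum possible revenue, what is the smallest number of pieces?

Build r[k] bottom-up: r[k] = max over allowed piece i of (p[i] + r[k−i]).
r[1] = 4
r[2] = 12
r[3] = 23
r[4] = 27  (first piece 1, then r[3]=23)
r[5] = 35  (first piece 2, then r[3]=23)
r[6] = 46  (first piece 3, then r[3]=23)
r[7] = 50  (first piece 1, then r[6]=46)
r[8] = 58  (first piece 2, then r[6]=46)
r[9] = 71
r[10] = 75  (first piece 1, then r[9]=71)
Maximum revenue is $75.
Now minimize piece count subject to staying optimal: for each k, pieces[k] = 1 + min over i with p[i]+r[k−i]=r[k] of pieces[k−i].
pieces[7] = 3
pieces[8] = 3
pieces[9] = 1
pieces[10] = 2

2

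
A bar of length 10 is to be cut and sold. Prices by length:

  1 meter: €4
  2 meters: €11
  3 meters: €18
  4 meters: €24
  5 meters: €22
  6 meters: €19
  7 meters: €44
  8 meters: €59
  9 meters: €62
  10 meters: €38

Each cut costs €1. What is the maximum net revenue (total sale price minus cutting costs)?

69

Build v[k] bottom-up: v[k] = max over allowed piece i of (p[i] + v[k−i]) − 1 per cut.
v[1] = 4
v[2] = 11
v[3] = 18
v[4] = 24
v[5] = 28  (first piece 2, then v[3]=18)
v[6] = 35  (first piece 3, then v[3]=18)
v[7] = 44
v[8] = 59
v[9] = 62  (first piece 1, then v[8]=59)
v[10] = 69  (first piece 2, then v[8]=59)
One optimal plan: pieces 8 + 2 (1 cut) → €70 − €1 = €69.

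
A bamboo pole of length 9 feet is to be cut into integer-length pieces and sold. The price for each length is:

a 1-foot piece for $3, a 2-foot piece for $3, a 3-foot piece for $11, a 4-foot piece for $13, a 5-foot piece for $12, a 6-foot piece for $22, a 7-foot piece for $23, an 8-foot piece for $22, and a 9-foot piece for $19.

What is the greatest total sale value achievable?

Build v[k] bottom-up: v[k] = max over allowed piece i of (p[i] + v[k−i]).
v[1] = 3
v[2] = max(3+3, 3+0) = 6
v[3] = max(3+6, 3+3, 11+0) = 11
v[4] = max(3+11, 3+6, 11+3, 13+0) = 14
v[5] = max(3+14, 3+11, 11+6, 13+3, 12+0) = 17
v[6] = max(3+17, 3+14, 11+11, 13+6, 12+3, 22+0) = 22
v[7] = max(3+22, 3+17, 11+14, …, 22+3, 23+0) = 25
v[8] = max(3+25, 3+22, 11+17, …, 23+3, 22+0) = 28
v[9] = max(3+28, 3+25, 11+22, …, 22+3, 19+0) = 33
One optimal cutting: 3 + 3 + 3 → $11 + $11 + $11 = $33.

33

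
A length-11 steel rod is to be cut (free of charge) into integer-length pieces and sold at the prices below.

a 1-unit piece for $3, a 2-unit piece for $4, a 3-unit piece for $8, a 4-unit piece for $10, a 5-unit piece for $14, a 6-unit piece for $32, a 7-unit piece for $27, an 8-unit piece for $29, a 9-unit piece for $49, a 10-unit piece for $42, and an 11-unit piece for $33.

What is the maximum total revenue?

Consider every possible first cut. r[k] is the best of p[i]+r[k−i] over all sellable i≤k.
r[1] = 3
r[2] = max(3+3, 4+0) = 6
r[3] = max(3+6, 4+3, 8+0) = 9
r[4] = max(3+9, 4+6, 8+3, 10+0) = 12
r[5] = max(3+12, 4+9, 8+6, 10+3, 14+0) = 15
r[6] = max(3+15, 4+12, 8+9, 10+6, 14+3, 32+0) = 32
r[7] = max(3+32, 4+15, 8+12, …, 32+3, 27+0) = 35
r[8] = max(3+35, 4+32, 8+15, …, 27+3, 29+0) = 38
r[9] = max(3+38, 4+35, 8+32, …, 29+3, 49+0) = 49
r[10] = max(3+49, 4+38, 8+35, …, 49+3, 42+0) = 52
r[11] = max(3+52, 4+49, 8+38, …, 42+3, 33+0) = 55
One optimal cutting: 9 + 1 + 1 → $49 + $3 + $3 = $55.

55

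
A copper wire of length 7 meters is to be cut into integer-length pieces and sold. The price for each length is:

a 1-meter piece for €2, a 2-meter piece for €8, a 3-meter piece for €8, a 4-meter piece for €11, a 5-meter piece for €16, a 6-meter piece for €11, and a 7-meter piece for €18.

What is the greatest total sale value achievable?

Build best[k] bottom-up: best[k] = max over allowed piece i of (p[i] + best[k−i]).
best[1] = 2
best[2] = 8
best[3] = 10  (first piece 1, then best[2]=8)
best[4] = 16  (first piece 2, then best[2]=8)
best[5] = 18  (first piece 1, then best[4]=16)
best[6] = 24  (first piece 2, then best[4]=16)
best[7] = 26  (first piece 1, then best[6]=24)
One optimal cutting: 2 + 2 + 2 + 1 → €8 + €8 + €8 + €2 = €26.

26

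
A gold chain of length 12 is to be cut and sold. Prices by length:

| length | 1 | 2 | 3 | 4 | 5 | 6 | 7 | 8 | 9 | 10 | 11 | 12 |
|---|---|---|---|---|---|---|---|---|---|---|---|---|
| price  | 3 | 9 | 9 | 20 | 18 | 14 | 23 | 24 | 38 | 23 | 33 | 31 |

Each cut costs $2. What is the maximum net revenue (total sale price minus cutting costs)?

Consider every possible first cut. net[k] is the best of p[i]+net[k−i] over all sellable i≤k, charging 2 whenever i<k.
net[1] = 3
net[2] = max(3+3-2, 9+0) = 9
net[3] = max(3+9-2, 9+3-2, 9+0) = 10
net[4] = max(3+10-2, 9+9-2, 9+3-2, 20+0) = 20
net[5] = max(3+20-2, 9+10-2, 9+9-2, 20+3-2, 18+0) = 21
net[6] = max(3+21-2, 9+20-2, 9+10-2, 20+9-2, 18+3-2, 14+0) = 27
net[7] = max(3+27-2, 9+21-2, 9+20-2, …, 14+3-2, 23+0) = 28
net[8] = max(3+28-2, 9+27-2, 9+21-2, …, 23+3-2, 24+0) = 38
net[9] = max(3+38-2, 9+28-2, 9+27-2, …, 24+3-2, 38+0) = 39
net[10] = max(3+39-2, 9+38-2, 9+28-2, …, 38+3-2, 23+0) = 45
net[11] = max(3+45-2, 9+39-2, 9+38-2, …, 23+3-2, 33+0) = 46
net[12] = max(3+46-2, 9+45-2, 9+39-2, …, 33+3-2, 31+0) = 56
One optimal plan: pieces 4 + 4 + 4 (2 cuts) → $60 − $4 = $56.

56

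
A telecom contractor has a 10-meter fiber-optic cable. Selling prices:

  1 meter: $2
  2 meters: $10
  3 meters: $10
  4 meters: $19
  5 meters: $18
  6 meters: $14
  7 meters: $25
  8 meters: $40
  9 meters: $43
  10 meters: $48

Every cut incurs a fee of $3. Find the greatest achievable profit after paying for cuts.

48

Build v[k] bottom-up: v[k] = max over allowed piece i of (p[i] + v[k−i]) − 3 per cut.
v[1] = 2
v[2] = max(2+2-3, 10+0) = 10
v[3] = max(2+10-3, 10+2-3, 10+0) = 10
v[4] = max(2+10-3, 10+10-3, 10+2-3, 19+0) = 19
v[5] = max(2+19-3, 10+10-3, 10+10-3, 19+2-3, 18+0) = 18
v[6] = max(2+18-3, 10+19-3, 10+10-3, 19+10-3, 18+2-3, 14+0) = 26
v[7] = max(2+26-3, 10+18-3, 10+19-3, …, 14+2-3, 25+0) = 26
v[8] = max(2+26-3, 10+26-3, 10+18-3, …, 25+2-3, 40+0) = 40
v[9] = max(2+40-3, 10+26-3, 10+26-3, …, 40+2-3, 43+0) = 43
v[10] = max(2+43-3, 10+40-3, 10+26-3, …, 43+2-3, 48+0) = 48
Best is to make no cuts and sell whole for $48.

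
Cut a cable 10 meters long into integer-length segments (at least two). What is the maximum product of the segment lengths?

36

Define prod[k] = max over 1≤i<k of i · max(k−i, prod[k−i]); the inner max lets the remainder stay uncut if that's better.
Small cases: prod[2]=1, prod[3]=2, prod[4]=4, prod[5]=6.
prod[6] = max(1*6, 2*4, 3*3, 4*2, 5*1) = 9
prod[7] = max(1*9, 2*6, 3*4, 4*3, 5*2, 6*1) = 12
prod[8] = max(1*12, 2*9, 3*6, …, 6*2, 7*1) = 18
prod[9] = max(1*18, 2*12, 3*9, …, 7*2, 8*1) = 27
prod[10] = max(1*27, 2*18, 3*12, …, 8*2, 9*1) = 36
One optimal split: 3 + 3 + 2 + 2; product 3*3*2*2 = 36.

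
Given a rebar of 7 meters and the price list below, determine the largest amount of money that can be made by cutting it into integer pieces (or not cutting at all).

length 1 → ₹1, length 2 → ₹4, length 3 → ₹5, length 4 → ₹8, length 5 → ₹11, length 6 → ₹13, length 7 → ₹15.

Consider every possible first cut. best[k] is the best of p[i]+best[k−i] over all sellable i≤k.
best[1] = 1
best[2] = max(1+1, 4+0) = 4
best[3] = max(1+4, 4+1, 5+0) = 5
best[4] = max(1+5, 4+4, 5+1, 8+0) = 8
best[5] = max(1+8, 4+5, 5+4, 8+1, 11+0) = 11
best[6] = max(1+11, 4+8, 5+5, 8+4, 11+1, 13+0) = 13
best[7] = max(1+13, 4+11, 5+8, …, 13+1, 15+0) = 15
One optimal cutting: 5 + 2 → ₹11 + ₹4 = ₹15.

15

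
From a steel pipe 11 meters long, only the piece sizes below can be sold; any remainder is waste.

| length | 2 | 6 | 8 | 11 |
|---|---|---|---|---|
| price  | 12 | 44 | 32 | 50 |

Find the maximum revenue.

68

Consider every possible first cut. f[k] is the best of p[i]+f[k−i] over all sellable i≤k.
f[1] = 0
f[2] = 12
f[3] = 12
f[4] = 24  (first piece 2, then f[2]=12)
f[5] = 24
f[6] = max(12+24, 44+0) = 44
f[7] = max(12+24, 44+0) = 44
f[8] = max(12+44, 44+12, 32+0) = 56
f[9] = max(12+44, 44+12, 32+0) = 56
f[10] = max(12+56, 44+24, 32+12) = 68
f[11] = max(12+56, 44+24, 32+12, 50+0) = 68
One optimal cutting: pieces 6 + 2 + 2 with 1 meter of scrap → $68.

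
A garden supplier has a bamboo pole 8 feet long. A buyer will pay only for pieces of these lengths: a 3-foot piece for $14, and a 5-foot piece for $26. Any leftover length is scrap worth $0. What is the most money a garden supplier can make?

40

Let best[k] be the best obtainable value from length k. For each k, try every first piece i and keep the best of price[i] + best[k−i].
best[1] = 0
best[2] = 0
best[3] = 14
best[4] = 14
best[5] = 26
best[6] = 28  (first piece 3, then best[3]=14)
best[7] = 28
best[8] = 40  (first piece 3, then best[5]=26)
One optimal cutting: 5 + 3 → $40.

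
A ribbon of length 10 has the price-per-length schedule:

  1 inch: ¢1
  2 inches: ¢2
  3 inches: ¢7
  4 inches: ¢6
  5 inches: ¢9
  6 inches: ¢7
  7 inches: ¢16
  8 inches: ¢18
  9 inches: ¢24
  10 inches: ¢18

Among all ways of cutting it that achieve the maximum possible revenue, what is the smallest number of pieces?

2

Let r[k] be the best obtainable value from length k. For each k, try every first piece i and keep the best of price[i] + r[k−i].
r[1] = 1
r[2] = 2  (first piece 1, then r[1]=1)
r[3] = 7
r[4] = 8  (first piece 1, then r[3]=7)
r[5] = 9  (first piece 1, then r[4]=8)
r[6] = 14  (first piece 3, then r[3]=7)
r[7] = 16
r[8] = 18
r[9] = 24
r[10] = 25  (first piece 1, then r[9]=24)
Maximum revenue is ¢25.
Now minimize piece count subject to staying optimal: for each k, pieces[k] = 1 + min over i with p[i]+r[k−i]=r[k] of pieces[k−i].
pieces[7] = 1
pieces[8] = 1
pieces[9] = 1
pieces[10] = 2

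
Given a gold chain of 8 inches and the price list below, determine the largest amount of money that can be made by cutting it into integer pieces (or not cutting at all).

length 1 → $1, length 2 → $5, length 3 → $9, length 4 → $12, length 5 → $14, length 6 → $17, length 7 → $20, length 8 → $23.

Let r[k] be the best obtainable value from length k. For each k, try every first piece i and keep the best of price[i] + r[k−i].
r[1] = 1
r[2] = 5
r[3] = 9
r[4] = 12
r[5] = 14  (first piece 2, then r[3]=9)
r[6] = 18  (first piece 3, then r[3]=9)
r[7] = 21  (first piece 3, then r[4]=12)
r[8] = 24  (first piece 4, then r[4]=12)
One optimal cutting: 4 + 4 → $12 + $12 = $24.

24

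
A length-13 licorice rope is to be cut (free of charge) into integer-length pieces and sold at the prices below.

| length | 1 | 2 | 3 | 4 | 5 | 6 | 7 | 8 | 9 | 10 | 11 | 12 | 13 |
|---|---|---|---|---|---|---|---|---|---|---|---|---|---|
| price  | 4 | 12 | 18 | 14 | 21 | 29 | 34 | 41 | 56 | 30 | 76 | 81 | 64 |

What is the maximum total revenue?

Consider every possible first cut. best[k] is the best of p[i]+best[k−i] over all sellable i≤k.
best[1] = 4
best[2] = max(4+4, 12+0) = 12
best[3] = max(4+12, 12+4, 18+0) = 18
best[4] = max(4+18, 12+12, 18+4, 14+0) = 24
best[5] = max(4+24, 12+18, 18+12, 14+4, 21+0) = 30
best[6] = max(4+30, 12+24, 18+18, 14+12, 21+4, 29+0) = 36
best[7] = max(4+36, 12+30, 18+24, …, 29+4, 34+0) = 42
best[8] = max(4+42, 12+36, 18+30, …, 34+4, 41+0) = 48
best[9] = max(4+48, 12+42, 18+36, …, 41+4, 56+0) = 56
best[10] = max(4+56, 12+48, 18+42, …, 56+4, 30+0) = 60
best[11] = max(4+60, 12+56, 18+48, …, 30+4, 76+0) = 76
best[12] = max(4+76, 12+60, 18+56, …, 76+4, 81+0) = 81
best[13] = max(4+81, 12+76, 18+60, …, 81+4, 64+0) = 88
One optimal cutting: 11 + 2 → ¢76 + ¢12 = ¢88.

88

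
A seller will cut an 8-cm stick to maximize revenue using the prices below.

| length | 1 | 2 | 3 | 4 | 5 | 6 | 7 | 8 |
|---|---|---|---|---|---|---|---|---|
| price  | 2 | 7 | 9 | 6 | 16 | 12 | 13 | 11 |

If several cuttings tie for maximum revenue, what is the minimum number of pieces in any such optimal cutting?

4

Consider every possible first cut. r[k] is the best of p[i]+r[k−i] over all sellable i≤k.
r[1] = 2
r[2] = max(2+2, 7+0) = 7
r[3] = max(2+7, 7+2, 9+0) = 9
r[4] = max(2+9, 7+7, 9+2, 6+0) = 14
r[5] = max(2+14, 7+9, 9+7, 6+2, 16+0) = 16
r[6] = max(2+16, 7+14, 9+9, 6+7, 16+2, 12+0) = 21
r[7] = max(2+21, 7+16, 9+14, …, 12+2, 13+0) = 23
r[8] = max(2+23, 7+21, 9+16, …, 13+2, 11+0) = 28
Maximum revenue is $28.
Now minimize piece count subject to staying optimal: for each k, pieces[k] = 1 + min over i with p[i]+r[k−i]=r[k] of pieces[k−i].
pieces[5] = 1
pieces[6] = 3
pieces[7] = 2
pieces[8] = 4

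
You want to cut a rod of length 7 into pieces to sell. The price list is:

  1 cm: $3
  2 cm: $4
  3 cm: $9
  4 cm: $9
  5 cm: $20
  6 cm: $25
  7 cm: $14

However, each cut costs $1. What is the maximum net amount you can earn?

27

Build net[k] bottom-up: net[k] = max over allowed piece i of (p[i] + net[k−i]) − 1 per cut.
net[1] = 3
net[2] = max(3+3-1, 4+0) = 5
net[3] = max(3+5-1, 4+3-1, 9+0) = 9
net[4] = max(3+9-1, 4+5-1, 9+3-1, 9+0) = 11
net[5] = max(3+11-1, 4+9-1, 9+5-1, 9+3-1, 20+0) = 20
net[6] = max(3+20-1, 4+11-1, 9+9-1, 9+5-1, 20+3-1, 25+0) = 25
net[7] = max(3+25-1, 4+20-1, 9+11-1, …, 25+3-1, 14+0) = 27
One optimal plan: pieces 6 + 1 (1 cut) → $28 − $1 = $27.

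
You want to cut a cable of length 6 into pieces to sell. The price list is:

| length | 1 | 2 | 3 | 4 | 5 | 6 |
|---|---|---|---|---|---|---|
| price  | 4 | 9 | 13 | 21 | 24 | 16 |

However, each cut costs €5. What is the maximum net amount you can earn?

25

Let v[k] be the best obtainable value from length k. For each k, try every first piece i and keep the best of price[i] + v[k−i] minus the 5 cut fee when i<k.
v[1] = 4
v[2] = 9
v[3] = 13
v[4] = 21
v[5] = 24
v[6] = 25  (first piece 2, then v[4]=21)
One optimal plan: pieces 4 + 2 (1 cut) → €30 − €5 = €25.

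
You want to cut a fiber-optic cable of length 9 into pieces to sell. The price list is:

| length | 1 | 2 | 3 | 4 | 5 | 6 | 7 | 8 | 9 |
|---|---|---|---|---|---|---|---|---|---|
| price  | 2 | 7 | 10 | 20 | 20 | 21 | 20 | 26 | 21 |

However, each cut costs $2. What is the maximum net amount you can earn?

Let net[k] be the best obtainable value from length k. For each k, try every first piece i and keep the best of price[i] + net[k−i] minus the 2 cut fee when i<k.
net[1] = 2
net[2] = 7
net[3] = 10
net[4] = 20
net[5] = 20  (first piece 1, then net[4]=20)
net[6] = 25  (first piece 2, then net[4]=20)
net[7] = 28  (first piece 3, then net[4]=20)
net[8] = 38  (first piece 4, then net[4]=20)
net[9] = 38  (first piece 1, then net[8]=38)
One optimal plan: pieces 4 + 4 + 1 (2 cuts) → $42 − $4 = $38.

38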